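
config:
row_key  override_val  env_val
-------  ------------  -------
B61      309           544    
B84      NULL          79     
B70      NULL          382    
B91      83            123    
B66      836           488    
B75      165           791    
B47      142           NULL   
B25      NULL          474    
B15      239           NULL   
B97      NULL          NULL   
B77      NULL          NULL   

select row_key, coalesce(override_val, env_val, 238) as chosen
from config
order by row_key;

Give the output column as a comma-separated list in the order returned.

row_key=B15: override_val=239 → 239
row_key=B25: override_val=NULL, env_val=474 → 474
row_key=B47: override_val=142 → 142
row_key=B61: override_val=309 → 309
row_key=B66: override_val=836 → 836
row_key=B70: override_val=NULL, env_val=382 → 382
row_key=B75: override_val=165 → 165
row_key=B77: override_val=NULL, env_val=NULL, → literal 238 → 238
row_key=B84: override_val=NULL, env_val=79 → 79
row_key=B91: override_val=83 → 83
row_key=B97: override_val=NULL, env_val=NULL, → literal 238 → 238

239, 474, 142, 309, 836, 382, 165, 238, 79, 83, 238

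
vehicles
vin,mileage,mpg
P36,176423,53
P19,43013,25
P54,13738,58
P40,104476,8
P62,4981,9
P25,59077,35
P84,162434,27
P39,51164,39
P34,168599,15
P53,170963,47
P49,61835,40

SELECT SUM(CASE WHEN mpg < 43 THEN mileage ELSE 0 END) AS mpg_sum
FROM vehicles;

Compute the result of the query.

655579

vin=P36: ✗
vin=P19: ✓ → 43013
vin=P54: ✗
vin=P40: ✓ → 104476
vin=P62: ✓ → 4981
vin=P25: ✓ → 59077
vin=P84: ✓ → 162434
vin=P39: ✓ → 51164
vin=P34: ✓ → 168599
vin=P53: ✗
vin=P49: ✓ → 61835
mpg_sum = 43013 + 104476 + 4981 + 59077 + 162434 + 51164 + 168599 + 61835 = 655579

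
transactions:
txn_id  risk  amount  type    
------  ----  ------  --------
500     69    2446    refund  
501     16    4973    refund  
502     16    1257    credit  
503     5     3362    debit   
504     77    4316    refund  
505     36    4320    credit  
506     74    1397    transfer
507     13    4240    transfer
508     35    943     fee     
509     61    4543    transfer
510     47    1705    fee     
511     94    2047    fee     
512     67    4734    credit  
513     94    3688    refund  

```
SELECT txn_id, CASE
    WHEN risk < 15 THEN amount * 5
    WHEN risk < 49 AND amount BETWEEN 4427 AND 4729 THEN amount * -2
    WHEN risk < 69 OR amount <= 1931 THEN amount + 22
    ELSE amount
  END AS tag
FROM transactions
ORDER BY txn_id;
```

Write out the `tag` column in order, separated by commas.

txn_id=500: ELSE → 2446
txn_id=501: risk < 69 OR amount <= 1931 → 4995
txn_id=502: risk < 69 OR amount <= 1931 → 1279
txn_id=503: risk < 15 → 16810
txn_id=504: ELSE → 4316
txn_id=505: risk < 69 OR amount <= 1931 → 4342
txn_id=506: risk < 69 OR amount <= 1931 → 1419
txn_id=507: risk < 15 → 21200
txn_id=508: risk < 69 OR amount <= 1931 → 965
txn_id=509: risk < 69 OR amount <= 1931 → 4565
txn_id=510: risk < 69 OR amount <= 1931 → 1727
txn_id=511: ELSE → 2047
txn_id=512: risk < 69 OR amount <= 1931 → 4756
txn_id=513: ELSE → 3688

2446, 4995, 1279, 16810, 4316, 4342, 1419, 21200, 965, 4565, 1727, 2047, 4756, 3688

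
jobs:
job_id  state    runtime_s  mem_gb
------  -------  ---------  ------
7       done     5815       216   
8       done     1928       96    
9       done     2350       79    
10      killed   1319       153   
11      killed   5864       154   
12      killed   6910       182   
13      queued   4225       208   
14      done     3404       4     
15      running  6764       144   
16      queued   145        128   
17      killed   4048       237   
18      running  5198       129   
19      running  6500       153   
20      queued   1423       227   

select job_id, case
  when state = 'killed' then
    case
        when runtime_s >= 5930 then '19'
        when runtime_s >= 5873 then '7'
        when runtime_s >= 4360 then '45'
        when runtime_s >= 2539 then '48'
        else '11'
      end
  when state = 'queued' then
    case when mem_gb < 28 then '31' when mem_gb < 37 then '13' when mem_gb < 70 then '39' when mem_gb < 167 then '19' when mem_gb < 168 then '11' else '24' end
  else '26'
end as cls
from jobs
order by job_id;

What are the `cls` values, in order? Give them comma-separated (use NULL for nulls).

job_id=7: state='done' → outer ELSE → 26
job_id=8: state='done' → outer ELSE → 26
job_id=9: state='done' → outer ELSE → 26
job_id=10: state='killed' → inner[ELSE] → 11
job_id=11: state='killed' → inner[runtime_s >= 4360] → 45
job_id=12: state='killed' → inner[runtime_s >= 5930] → 19
job_id=13: state='queued' → inner[ELSE] → 24
job_id=14: state='done' → outer ELSE → 26
job_id=15: state='running' → outer ELSE → 26
job_id=16: state='queued' → inner[mem_gb < 167] → 19
job_id=17: state='killed' → inner[runtime_s >= 2539] → 48
job_id=18: state='running' → outer ELSE → 26
job_id=19: state='running' → outer ELSE → 26
job_id=20: state='queued' → inner[ELSE] → 24

26, 26, 26, 11, 45, 19, 24, 26, 26, 19, 48, 26, 26, 24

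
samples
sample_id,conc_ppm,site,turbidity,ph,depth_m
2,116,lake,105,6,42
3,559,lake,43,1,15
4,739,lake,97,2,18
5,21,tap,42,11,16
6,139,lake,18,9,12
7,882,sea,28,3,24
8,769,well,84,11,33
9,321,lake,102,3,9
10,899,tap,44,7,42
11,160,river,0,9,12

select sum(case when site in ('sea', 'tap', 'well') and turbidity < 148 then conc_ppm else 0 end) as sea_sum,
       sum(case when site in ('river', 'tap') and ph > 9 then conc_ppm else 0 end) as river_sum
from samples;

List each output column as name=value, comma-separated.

sea_sum=2571, river_sum=21

[sea_sum: site in ('sea', 'tap', 'well') and turbidity < 148]
sample_id=2: ✗
sample_id=3: ✗
sample_id=4: ✗
sample_id=5: ✓ → 21
sample_id=6: ✗
sample_id=7: ✓ → 882
sample_id=8: ✓ → 769
sample_id=9: ✗
sample_id=10: ✓ → 899
sample_id=11: ✗
sea_sum = 21 + 882 + 769 + 899 = 2571
—
[river_sum: site in ('river', 'tap') and ph > 9]
sample_id=2: ✗
sample_id=3: ✗
sample_id=4: ✗
sample_id=5: ✓ → 21
sample_id=6: ✗
sample_id=7: ✗
sample_id=8: ✗
sample_id=9: ✗
sample_id=10: ✗
sample_id=11: ✗
river_sum = 21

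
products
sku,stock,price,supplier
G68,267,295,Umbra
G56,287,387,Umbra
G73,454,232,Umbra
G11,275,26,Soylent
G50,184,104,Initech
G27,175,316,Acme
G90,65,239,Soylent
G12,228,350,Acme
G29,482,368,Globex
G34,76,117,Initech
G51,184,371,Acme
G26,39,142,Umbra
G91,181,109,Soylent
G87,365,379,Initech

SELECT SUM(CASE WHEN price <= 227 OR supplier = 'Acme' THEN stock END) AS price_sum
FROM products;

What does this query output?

1342

sku=G68: ✗
sku=G56: ✗
sku=G73: ✗
sku=G11: ✓ → 275
sku=G50: ✓ → 184
sku=G27: ✓ → 175
sku=G90: ✗
sku=G12: ✓ → 228
sku=G29: ✗
sku=G34: ✓ → 76
sku=G51: ✓ → 184
sku=G26: ✓ → 39
sku=G91: ✓ → 181
sku=G87: ✗
price_sum = 275 + 184 + 175 + 228 + 76 + 184 + 39 + 181 = 1342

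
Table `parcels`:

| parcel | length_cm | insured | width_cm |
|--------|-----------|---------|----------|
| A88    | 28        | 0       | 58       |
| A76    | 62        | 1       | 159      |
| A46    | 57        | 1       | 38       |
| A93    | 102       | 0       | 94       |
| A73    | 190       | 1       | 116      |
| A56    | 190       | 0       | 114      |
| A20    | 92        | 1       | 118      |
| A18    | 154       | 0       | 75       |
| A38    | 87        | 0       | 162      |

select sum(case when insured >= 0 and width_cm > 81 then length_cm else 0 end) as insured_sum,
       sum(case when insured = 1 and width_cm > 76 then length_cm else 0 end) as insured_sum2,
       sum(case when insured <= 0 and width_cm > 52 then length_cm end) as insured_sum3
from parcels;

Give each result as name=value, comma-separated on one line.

insured_sum=723, insured_sum2=344, insured_sum3=561

[insured_sum: insured >= 0 and width_cm > 81]
parcel=A88: ✗
parcel=A76: ✓ → 62
parcel=A46: ✗
parcel=A93: ✓ → 102
parcel=A73: ✓ → 190
parcel=A56: ✓ → 190
parcel=A20: ✓ → 92
parcel=A18: ✗
parcel=A38: ✓ → 87
insured_sum = 62 + 102 + 190 + 190 + 92 + 87 = 723
—
[insured_sum2: insured = 1 and width_cm > 76]
parcel=A88: ✗
parcel=A76: ✓ → 62
parcel=A46: ✗
parcel=A93: ✗
parcel=A73: ✓ → 190
parcel=A56: ✗
parcel=A20: ✓ → 92
parcel=A18: ✗
parcel=A38: ✗
insured_sum2 = 62 + 190 + 92 = 344
—
[insured_sum3: insured <= 0 and width_cm > 52]
parcel=A88: ✓ → 28
parcel=A76: ✗
parcel=A46: ✗
parcel=A93: ✓ → 102
parcel=A73: ✗
parcel=A56: ✓ → 190
parcel=A20: ✗
parcel=A18: ✓ → 154
parcel=A38: ✓ → 87
insured_sum3 = 28 + 102 + 190 + 154 + 87 = 561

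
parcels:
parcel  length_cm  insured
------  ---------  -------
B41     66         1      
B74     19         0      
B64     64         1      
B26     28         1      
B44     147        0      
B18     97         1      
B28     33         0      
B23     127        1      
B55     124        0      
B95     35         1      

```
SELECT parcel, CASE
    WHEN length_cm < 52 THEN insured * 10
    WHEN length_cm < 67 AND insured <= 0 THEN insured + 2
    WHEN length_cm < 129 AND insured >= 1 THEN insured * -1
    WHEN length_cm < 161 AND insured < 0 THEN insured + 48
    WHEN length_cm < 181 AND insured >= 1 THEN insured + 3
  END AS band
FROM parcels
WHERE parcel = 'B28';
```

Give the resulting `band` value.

0

parcel = B28: length_cm=33, insured=0.
length_cm < 52 → true → 0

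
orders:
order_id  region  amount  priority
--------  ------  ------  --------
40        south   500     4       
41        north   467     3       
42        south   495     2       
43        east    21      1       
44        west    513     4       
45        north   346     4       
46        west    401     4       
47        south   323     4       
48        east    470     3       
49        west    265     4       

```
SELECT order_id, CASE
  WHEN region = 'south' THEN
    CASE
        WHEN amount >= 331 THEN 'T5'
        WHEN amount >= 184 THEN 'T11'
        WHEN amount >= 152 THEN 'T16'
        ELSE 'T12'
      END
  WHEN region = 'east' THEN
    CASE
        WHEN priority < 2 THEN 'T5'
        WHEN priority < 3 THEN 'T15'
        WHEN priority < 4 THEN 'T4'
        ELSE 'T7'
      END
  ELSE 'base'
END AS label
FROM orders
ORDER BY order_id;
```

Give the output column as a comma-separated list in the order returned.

order_id=40: region='south' → inner[amount >= 331] → T5
order_id=41: region='north' → outer ELSE → base
order_id=42: region='south' → inner[amount >= 331] → T5
order_id=43: region='east' → inner[priority < 2] → T5
order_id=44: region='west' → outer ELSE → base
order_id=45: region='north' → outer ELSE → base
order_id=46: region='west' → outer ELSE → base
order_id=47: region='south' → inner[amount >= 184] → T11
order_id=48: region='east' → inner[priority < 4] → T4
order_id=49: region='west' → outer ELSE → base

T5, base, T5, T5, base, base, base, T11, T4, base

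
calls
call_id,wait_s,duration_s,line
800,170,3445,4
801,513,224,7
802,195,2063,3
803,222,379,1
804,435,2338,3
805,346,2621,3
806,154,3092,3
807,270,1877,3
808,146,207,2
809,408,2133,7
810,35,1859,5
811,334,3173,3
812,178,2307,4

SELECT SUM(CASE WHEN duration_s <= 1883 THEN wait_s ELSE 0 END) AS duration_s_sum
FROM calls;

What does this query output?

1186

call_id=800: ✗
call_id=801: ✓ → 513
call_id=802: ✗
call_id=803: ✓ → 222
call_id=804: ✗
call_id=805: ✗
call_id=806: ✗
call_id=807: ✓ → 270
call_id=808: ✓ → 146
call_id=809: ✗
call_id=810: ✓ → 35
call_id=811: ✗
call_id=812: ✗
duration_s_sum = 513 + 222 + 270 + 146 + 35 = 1186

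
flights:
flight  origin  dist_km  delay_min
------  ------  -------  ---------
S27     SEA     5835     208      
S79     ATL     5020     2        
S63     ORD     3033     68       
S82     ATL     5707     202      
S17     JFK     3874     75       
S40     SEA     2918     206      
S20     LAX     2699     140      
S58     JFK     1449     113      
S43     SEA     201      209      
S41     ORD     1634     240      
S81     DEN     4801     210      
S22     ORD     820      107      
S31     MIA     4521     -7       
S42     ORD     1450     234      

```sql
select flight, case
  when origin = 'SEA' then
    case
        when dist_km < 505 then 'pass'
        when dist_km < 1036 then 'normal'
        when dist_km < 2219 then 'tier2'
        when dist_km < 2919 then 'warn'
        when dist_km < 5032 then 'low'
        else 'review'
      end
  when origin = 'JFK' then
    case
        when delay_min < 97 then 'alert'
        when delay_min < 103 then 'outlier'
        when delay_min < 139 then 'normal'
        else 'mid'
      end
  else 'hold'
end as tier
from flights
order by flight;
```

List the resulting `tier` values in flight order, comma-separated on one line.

flight=S17: origin='JFK' → inner[delay_min < 97] → alert
flight=S20: origin='LAX' → outer ELSE → hold
flight=S22: origin='ORD' → outer ELSE → hold
flight=S27: origin='SEA' → inner[ELSE] → review
flight=S31: origin='MIA' → outer ELSE → hold
flight=S40: origin='SEA' → inner[dist_km < 2919] → warn
flight=S41: origin='ORD' → outer ELSE → hold
flight=S42: origin='ORD' → outer ELSE → hold
flight=S43: origin='SEA' → inner[dist_km < 505] → pass
flight=S58: origin='JFK' → inner[delay_min < 139] → normal
flight=S63: origin='ORD' → outer ELSE → hold
flight=S79: origin='ATL' → outer ELSE → hold
flight=S81: origin='DEN' → outer ELSE → hold
flight=S82: origin='ATL' → outer ELSE → hold

alert, hold, hold, review, hold, warn, hold, hold, pass, normal, hold, hold, hold, hold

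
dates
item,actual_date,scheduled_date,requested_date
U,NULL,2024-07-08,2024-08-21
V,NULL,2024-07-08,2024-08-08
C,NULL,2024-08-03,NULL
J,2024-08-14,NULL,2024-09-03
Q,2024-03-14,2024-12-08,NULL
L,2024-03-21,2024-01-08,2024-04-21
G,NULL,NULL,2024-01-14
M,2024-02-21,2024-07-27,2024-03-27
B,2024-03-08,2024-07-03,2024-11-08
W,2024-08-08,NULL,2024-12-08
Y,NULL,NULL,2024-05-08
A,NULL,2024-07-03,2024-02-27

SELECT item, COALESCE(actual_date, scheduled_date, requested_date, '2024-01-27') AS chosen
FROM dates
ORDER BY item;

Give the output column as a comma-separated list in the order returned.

2024-07-03, 2024-03-08, 2024-08-03, 2024-01-14, 2024-08-14, 2024-03-21, 2024-02-21, 2024-03-14, 2024-07-08, 2024-07-08, 2024-08-08, 2024-05-08

item=A: actual_date=NULL, scheduled_date=2024-07-03 → 2024-07-03
item=B: actual_date=2024-03-08 → 2024-03-08
item=C: actual_date=NULL, scheduled_date=2024-08-03 → 2024-08-03
item=G: actual_date=NULL, scheduled_date=NULL, requested_date=2024-01-14 → 2024-01-14
item=J: actual_date=2024-08-14 → 2024-08-14
item=L: actual_date=2024-03-21 → 2024-03-21
item=M: actual_date=2024-02-21 → 2024-02-21
item=Q: actual_date=2024-03-14 → 2024-03-14
item=U: actual_date=NULL, scheduled_date=2024-07-08 → 2024-07-08
item=V: actual_date=NULL, scheduled_date=2024-07-08 → 2024-07-08
item=W: actual_date=2024-08-08 → 2024-08-08
item=Y: actual_date=NULL, scheduled_date=NULL, requested_date=2024-05-08 → 2024-05-08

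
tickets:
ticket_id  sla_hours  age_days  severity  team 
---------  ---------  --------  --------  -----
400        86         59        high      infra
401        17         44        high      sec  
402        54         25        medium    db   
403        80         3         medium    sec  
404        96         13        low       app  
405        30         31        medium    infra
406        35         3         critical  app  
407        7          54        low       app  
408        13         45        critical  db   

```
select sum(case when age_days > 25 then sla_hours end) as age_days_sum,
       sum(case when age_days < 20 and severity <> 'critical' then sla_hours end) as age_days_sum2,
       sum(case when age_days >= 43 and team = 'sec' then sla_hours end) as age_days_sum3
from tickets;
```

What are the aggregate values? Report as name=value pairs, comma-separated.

age_days_sum=153, age_days_sum2=176, age_days_sum3=17

[age_days_sum: age_days > 25]
ticket_id=400: ✓ → 86
ticket_id=401: ✓ → 17
ticket_id=402: ✗
ticket_id=403: ✗
ticket_id=404: ✗
ticket_id=405: ✓ → 30
ticket_id=406: ✗
ticket_id=407: ✓ → 7
ticket_id=408: ✓ → 13
age_days_sum = 86 + 17 + 30 + 7 + 13 = 153
—
[age_days_sum2: age_days < 20 and severity <> 'critical']
ticket_id=400: ✗
ticket_id=401: ✗
ticket_id=402: ✗
ticket_id=403: ✓ → 80
ticket_id=404: ✓ → 96
ticket_id=405: ✗
ticket_id=406: ✗
ticket_id=407: ✗
ticket_id=408: ✗
age_days_sum2 = 80 + 96 = 176
—
[age_days_sum3: age_days >= 43 and team = 'sec']
ticket_id=400: ✗
ticket_id=401: ✓ → 17
ticket_id=402: ✗
ticket_id=403: ✗
ticket_id=404: ✗
ticket_id=405: ✗
ticket_id=406: ✗
ticket_id=407: ✗
ticket_id=408: ✗
age_days_sum3 = 17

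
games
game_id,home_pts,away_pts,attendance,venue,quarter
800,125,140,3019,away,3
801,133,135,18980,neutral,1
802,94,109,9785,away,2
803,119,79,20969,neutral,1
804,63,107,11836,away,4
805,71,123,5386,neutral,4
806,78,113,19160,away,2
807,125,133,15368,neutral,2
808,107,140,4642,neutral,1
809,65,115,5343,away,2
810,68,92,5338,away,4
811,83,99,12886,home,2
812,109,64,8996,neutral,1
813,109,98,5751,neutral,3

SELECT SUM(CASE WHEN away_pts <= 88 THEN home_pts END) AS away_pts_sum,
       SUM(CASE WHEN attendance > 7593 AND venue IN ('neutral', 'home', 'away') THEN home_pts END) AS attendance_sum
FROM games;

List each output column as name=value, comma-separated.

[away_pts_sum: away_pts <= 88]
game_id=800: ✗
game_id=801: ✗
game_id=802: ✗
game_id=803: ✓ → 119
game_id=804: ✗
game_id=805: ✗
game_id=806: ✗
game_id=807: ✗
game_id=808: ✗
game_id=809: ✗
game_id=810: ✗
game_id=811: ✗
game_id=812: ✓ → 109
game_id=813: ✗
away_pts_sum = 119 + 109 = 228
—
[attendance_sum: attendance > 7593 AND venue IN ('neutral', 'home', 'away')]
game_id=800: ✗
game_id=801: ✓ → 133
game_id=802: ✓ → 94
game_id=803: ✓ → 119
game_id=804: ✓ → 63
game_id=805: ✗
game_id=806: ✓ → 78
game_id=807: ✓ → 125
game_id=808: ✗
game_id=809: ✗
game_id=810: ✗
game_id=811: ✓ → 83
game_id=812: ✓ → 109
game_id=813: ✗
attendance_sum = 133 + 94 + 119 + 63 + 78 + 125 + 83 + 109 = 804

away_pts_sum=228, attendance_sum=804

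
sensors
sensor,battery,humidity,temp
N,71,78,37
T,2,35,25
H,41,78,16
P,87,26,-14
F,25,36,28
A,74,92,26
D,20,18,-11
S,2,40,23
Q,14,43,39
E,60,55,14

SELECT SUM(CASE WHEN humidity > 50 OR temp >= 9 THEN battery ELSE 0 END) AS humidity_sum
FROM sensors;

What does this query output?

sensor=N: ✓ → 71
sensor=T: ✓ → 2
sensor=H: ✓ → 41
sensor=P: ✗
sensor=F: ✓ → 25
sensor=A: ✓ → 74
sensor=D: ✗
sensor=S: ✓ → 2
sensor=Q: ✓ → 14
sensor=E: ✓ → 60
humidity_sum = 71 + 2 + 41 + 25 + 74 + 2 + 14 + 60 = 289

289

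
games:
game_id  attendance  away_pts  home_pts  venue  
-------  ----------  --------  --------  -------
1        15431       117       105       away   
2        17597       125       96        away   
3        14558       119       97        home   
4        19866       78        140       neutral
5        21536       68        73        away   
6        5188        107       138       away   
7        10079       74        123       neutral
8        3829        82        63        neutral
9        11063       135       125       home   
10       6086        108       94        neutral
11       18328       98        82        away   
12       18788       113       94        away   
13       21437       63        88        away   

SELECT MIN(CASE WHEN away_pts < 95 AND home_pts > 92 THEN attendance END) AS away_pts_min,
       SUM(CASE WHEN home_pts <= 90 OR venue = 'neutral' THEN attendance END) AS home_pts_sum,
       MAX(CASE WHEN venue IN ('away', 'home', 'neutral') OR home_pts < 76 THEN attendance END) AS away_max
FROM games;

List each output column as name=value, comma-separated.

away_pts_min=10079, home_pts_sum=101161, away_max=21536

[away_pts_min: away_pts < 95 AND home_pts > 92]
game_id=1: ✗
game_id=2: ✗
game_id=3: ✗
game_id=4: ✓ → 19866
game_id=5: ✗
game_id=6: ✗
game_id=7: ✓ → 10079
game_id=8: ✗
game_id=9: ✗
game_id=10: ✗
game_id=11: ✗
game_id=12: ✗
game_id=13: ✗
away_pts_min = MIN(19866, 10079) = 10079
—
[home_pts_sum: home_pts <= 90 OR venue = 'neutral']
game_id=1: ✗
game_id=2: ✗
game_id=3: ✗
game_id=4: ✓ → 19866
game_id=5: ✓ → 21536
game_id=6: ✗
game_id=7: ✓ → 10079
game_id=8: ✓ → 3829
game_id=9: ✗
game_id=10: ✓ → 6086
game_id=11: ✓ → 18328
game_id=12: ✗
game_id=13: ✓ → 21437
home_pts_sum = 19866 + 21536 + 10079 + 3829 + 6086 + 18328 + 21437 = 101161
—
[away_max: venue IN ('away', 'home', 'neutral') OR home_pts < 76]
game_id=1: ✓ → 15431
game_id=2: ✓ → 17597
game_id=3: ✓ → 14558
game_id=4: ✓ → 19866
game_id=5: ✓ → 21536
game_id=6: ✓ → 5188
game_id=7: ✓ → 10079
game_id=8: ✓ → 3829
game_id=9: ✓ → 11063
game_id=10: ✓ → 6086
game_id=11: ✓ → 18328
game_id=12: ✓ → 18788
game_id=13: ✓ → 21437
away_max = MAX(15431, 17597, 14558, 19866, 21536, 5188, 10079, 3829, 11063, 6086, 18328, 18788, 21437) = 21536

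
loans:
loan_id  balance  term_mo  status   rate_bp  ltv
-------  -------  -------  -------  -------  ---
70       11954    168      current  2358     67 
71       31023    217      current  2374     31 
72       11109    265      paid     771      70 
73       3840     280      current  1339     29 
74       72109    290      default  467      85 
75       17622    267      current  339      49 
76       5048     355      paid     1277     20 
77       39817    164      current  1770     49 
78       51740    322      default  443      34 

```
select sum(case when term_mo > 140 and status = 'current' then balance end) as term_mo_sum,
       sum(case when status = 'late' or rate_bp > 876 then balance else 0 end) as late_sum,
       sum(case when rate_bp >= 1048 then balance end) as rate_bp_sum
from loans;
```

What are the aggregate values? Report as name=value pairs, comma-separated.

term_mo_sum=104256, late_sum=91682, rate_bp_sum=91682

[term_mo_sum: term_mo > 140 and status = 'current']
loan_id=70: ✓ → 11954
loan_id=71: ✓ → 31023
loan_id=72: ✗
loan_id=73: ✓ → 3840
loan_id=74: ✗
loan_id=75: ✓ → 17622
loan_id=76: ✗
loan_id=77: ✓ → 39817
loan_id=78: ✗
term_mo_sum = 11954 + 31023 + 3840 + 17622 + 39817 = 104256
—
[late_sum: status = 'late' or rate_bp > 876]
loan_id=70: ✓ → 11954
loan_id=71: ✓ → 31023
loan_id=72: ✗
loan_id=73: ✓ → 3840
loan_id=74: ✗
loan_id=75: ✗
loan_id=76: ✓ → 5048
loan_id=77: ✓ → 39817
loan_id=78: ✗
late_sum = 11954 + 31023 + 3840 + 5048 + 39817 = 91682
—
[rate_bp_sum: rate_bp >= 1048]
loan_id=70: ✓ → 11954
loan_id=71: ✓ → 31023
loan_id=72: ✗
loan_id=73: ✓ → 3840
loan_id=74: ✗
loan_id=75: ✗
loan_id=76: ✓ → 5048
loan_id=77: ✓ → 39817
loan_id=78: ✗
rate_bp_sum = 11954 + 31023 + 3840 + 5048 + 39817 = 91682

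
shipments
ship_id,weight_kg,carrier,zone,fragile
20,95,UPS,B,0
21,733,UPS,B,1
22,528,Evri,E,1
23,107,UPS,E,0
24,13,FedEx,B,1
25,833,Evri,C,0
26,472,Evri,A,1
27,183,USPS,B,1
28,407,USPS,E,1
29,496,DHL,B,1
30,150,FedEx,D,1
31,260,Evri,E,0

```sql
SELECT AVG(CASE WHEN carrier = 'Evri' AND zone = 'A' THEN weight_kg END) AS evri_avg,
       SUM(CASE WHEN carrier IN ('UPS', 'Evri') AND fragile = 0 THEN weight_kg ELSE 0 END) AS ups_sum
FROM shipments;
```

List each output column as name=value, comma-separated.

[evri_avg: carrier = 'Evri' AND zone = 'A']
ship_id=20: ✗
ship_id=21: ✗
ship_id=22: ✗
ship_id=23: ✗
ship_id=24: ✗
ship_id=25: ✗
ship_id=26: ✓ → 472
ship_id=27: ✗
ship_id=28: ✗
ship_id=29: ✗
ship_id=30: ✗
ship_id=31: ✗
evri_avg = 472
—
[ups_sum: carrier IN ('UPS', 'Evri') AND fragile = 0]
ship_id=20: ✓ → 95
ship_id=21: ✗
ship_id=22: ✗
ship_id=23: ✓ → 107
ship_id=24: ✗
ship_id=25: ✓ → 833
ship_id=26: ✗
ship_id=27: ✗
ship_id=28: ✗
ship_id=29: ✗
ship_id=30: ✗
ship_id=31: ✓ → 260
ups_sum = 95 + 107 + 833 + 260 = 1295

evri_avg=472, ups_sum=1295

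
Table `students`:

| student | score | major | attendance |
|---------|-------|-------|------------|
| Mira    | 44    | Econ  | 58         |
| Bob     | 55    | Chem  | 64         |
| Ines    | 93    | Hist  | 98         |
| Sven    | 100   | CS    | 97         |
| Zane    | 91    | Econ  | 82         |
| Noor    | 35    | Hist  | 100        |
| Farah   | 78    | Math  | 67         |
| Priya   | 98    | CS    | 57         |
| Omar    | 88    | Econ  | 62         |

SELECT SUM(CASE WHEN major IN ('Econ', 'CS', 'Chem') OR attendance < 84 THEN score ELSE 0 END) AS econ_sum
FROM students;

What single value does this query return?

student=Mira: ✓ → 44
student=Bob: ✓ → 55
student=Ines: ✗
student=Sven: ✓ → 100
student=Zane: ✓ → 91
student=Noor: ✗
student=Farah: ✓ → 78
student=Priya: ✓ → 98
student=Omar: ✓ → 88
econ_sum = 44 + 55 + 100 + 91 + 78 + 98 + 88 = 554

554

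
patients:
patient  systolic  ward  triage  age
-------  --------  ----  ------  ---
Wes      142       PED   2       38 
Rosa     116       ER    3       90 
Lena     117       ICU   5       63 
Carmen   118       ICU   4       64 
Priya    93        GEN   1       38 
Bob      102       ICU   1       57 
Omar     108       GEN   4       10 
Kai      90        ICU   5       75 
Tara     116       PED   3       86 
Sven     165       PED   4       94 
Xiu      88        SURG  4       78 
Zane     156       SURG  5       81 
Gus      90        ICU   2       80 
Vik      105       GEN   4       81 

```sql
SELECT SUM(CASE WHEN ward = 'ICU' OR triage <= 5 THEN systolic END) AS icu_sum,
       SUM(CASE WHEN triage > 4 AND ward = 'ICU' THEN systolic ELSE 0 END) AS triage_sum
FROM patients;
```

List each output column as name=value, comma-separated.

icu_sum=1606, triage_sum=207

[icu_sum: ward = 'ICU' OR triage <= 5]
patient=Wes: ✓ → 142
patient=Rosa: ✓ → 116
patient=Lena: ✓ → 117
patient=Carmen: ✓ → 118
patient=Priya: ✓ → 93
patient=Bob: ✓ → 102
patient=Omar: ✓ → 108
patient=Kai: ✓ → 90
patient=Tara: ✓ → 116
patient=Sven: ✓ → 165
patient=Xiu: ✓ → 88
patient=Zane: ✓ → 156
patient=Gus: ✓ → 90
patient=Vik: ✓ → 105
icu_sum = 142 + 116 + 117 + 118 + 93 + 102 + 108 + 90 + 116 + 165 + 88 + 156 + 90 + 105 = 1606
—
[triage_sum: triage > 4 AND ward = 'ICU']
patient=Wes: ✗
patient=Rosa: ✗
patient=Lena: ✓ → 117
patient=Carmen: ✗
patient=Priya: ✗
patient=Bob: ✗
patient=Omar: ✗
patient=Kai: ✓ → 90
patient=Tara: ✗
patient=Sven: ✗
patient=Xiu: ✗
patient=Zane: ✗
patient=Gus: ✗
patient=Vik: ✗
triage_sum = 117 + 90 = 207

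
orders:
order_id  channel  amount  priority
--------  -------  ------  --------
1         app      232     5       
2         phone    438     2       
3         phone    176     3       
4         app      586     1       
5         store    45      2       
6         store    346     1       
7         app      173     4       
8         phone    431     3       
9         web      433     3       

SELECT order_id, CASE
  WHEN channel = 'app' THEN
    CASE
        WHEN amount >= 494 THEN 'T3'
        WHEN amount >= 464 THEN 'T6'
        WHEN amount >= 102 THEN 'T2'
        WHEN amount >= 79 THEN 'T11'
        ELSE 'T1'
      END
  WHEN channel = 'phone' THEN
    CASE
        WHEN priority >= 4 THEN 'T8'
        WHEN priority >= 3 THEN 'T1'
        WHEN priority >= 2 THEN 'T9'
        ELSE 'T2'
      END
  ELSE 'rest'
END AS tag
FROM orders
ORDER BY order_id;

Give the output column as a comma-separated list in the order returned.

T2, T9, T1, T3, rest, rest, T2, T1, rest

order_id=1: channel='app' → inner[amount >= 102] → T2
order_id=2: channel='phone' → inner[priority >= 2] → T9
order_id=3: channel='phone' → inner[priority >= 3] → T1
order_id=4: channel='app' → inner[amount >= 494] → T3
order_id=5: channel='store' → outer ELSE → rest
order_id=6: channel='store' → outer ELSE → rest
order_id=7: channel='app' → inner[amount >= 102] → T2
order_id=8: channel='phone' → inner[priority >= 3] → T1
order_id=9: channel='web' → outer ELSE → rest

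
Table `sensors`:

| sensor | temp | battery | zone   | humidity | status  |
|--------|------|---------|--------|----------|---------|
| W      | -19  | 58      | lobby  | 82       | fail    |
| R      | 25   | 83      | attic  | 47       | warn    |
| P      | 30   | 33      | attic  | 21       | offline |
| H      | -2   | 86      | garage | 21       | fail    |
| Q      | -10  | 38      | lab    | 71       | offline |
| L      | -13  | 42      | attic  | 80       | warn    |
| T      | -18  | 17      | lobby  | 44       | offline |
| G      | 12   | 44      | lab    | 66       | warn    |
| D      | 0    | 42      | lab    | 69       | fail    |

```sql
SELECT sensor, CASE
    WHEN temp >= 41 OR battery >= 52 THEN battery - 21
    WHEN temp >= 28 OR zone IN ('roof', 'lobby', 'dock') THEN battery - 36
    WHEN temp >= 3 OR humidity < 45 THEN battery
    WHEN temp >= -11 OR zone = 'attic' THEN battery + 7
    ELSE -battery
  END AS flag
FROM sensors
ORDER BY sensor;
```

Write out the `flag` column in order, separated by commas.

49, 44, 65, 49, -3, 45, 62, -19, 37

sensor=D: temp >= -11 OR zone = 'attic' → 49
sensor=G: temp >= 3 OR humidity < 45 → 44
sensor=H: temp >= 41 OR battery >= 52 → 65
sensor=L: temp >= -11 OR zone = 'attic' → 49
sensor=P: temp >= 28 OR zone IN ('roof', 'lobby', 'dock') → -3
sensor=Q: temp >= -11 OR zone = 'attic' → 45
sensor=R: temp >= 41 OR battery >= 52 → 62
sensor=T: temp >= 28 OR zone IN ('roof', 'lobby', 'dock') → -19
sensor=W: temp >= 41 OR battery >= 52 → 37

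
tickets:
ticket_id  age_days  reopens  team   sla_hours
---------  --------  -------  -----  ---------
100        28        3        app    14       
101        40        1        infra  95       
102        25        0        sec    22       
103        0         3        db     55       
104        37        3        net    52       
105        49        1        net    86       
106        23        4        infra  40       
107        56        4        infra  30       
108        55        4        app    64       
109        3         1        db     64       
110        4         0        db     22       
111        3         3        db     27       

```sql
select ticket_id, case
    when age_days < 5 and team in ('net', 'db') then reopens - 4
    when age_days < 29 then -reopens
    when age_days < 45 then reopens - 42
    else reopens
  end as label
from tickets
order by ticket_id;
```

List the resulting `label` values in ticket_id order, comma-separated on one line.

-3, -41, 0, -1, -39, 1, -4, 4, 4, -3, -4, -1

ticket_id=100: age_days < 29 → -3
ticket_id=101: age_days < 45 → -41
ticket_id=102: age_days < 29 → 0
ticket_id=103: age_days < 5 and team in ('net', 'db') → -1
ticket_id=104: age_days < 45 → -39
ticket_id=105: ELSE → 1
ticket_id=106: age_days < 29 → -4
ticket_id=107: ELSE → 4
ticket_id=108: ELSE → 4
ticket_id=109: age_days < 5 and team in ('net', 'db') → -3
ticket_id=110: age_days < 5 and team in ('net', 'db') → -4
ticket_id=111: age_days < 5 and team in ('net', 'db') → -1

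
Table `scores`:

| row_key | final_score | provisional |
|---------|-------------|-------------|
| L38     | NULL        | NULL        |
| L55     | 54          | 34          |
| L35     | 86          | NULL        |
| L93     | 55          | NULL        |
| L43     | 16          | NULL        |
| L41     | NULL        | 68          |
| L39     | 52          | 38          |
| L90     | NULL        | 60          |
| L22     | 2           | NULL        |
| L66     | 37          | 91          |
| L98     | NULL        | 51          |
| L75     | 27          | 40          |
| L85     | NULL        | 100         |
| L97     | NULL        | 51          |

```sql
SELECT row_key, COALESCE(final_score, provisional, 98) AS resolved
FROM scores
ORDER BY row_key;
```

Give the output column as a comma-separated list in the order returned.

2, 86, 98, 52, 68, 16, 54, 37, 27, 100, 60, 55, 51, 51

row_key=L22: final_score=2 → 2
row_key=L35: final_score=86 → 86
row_key=L38: final_score=NULL, provisional=NULL, → literal 98 → 98
row_key=L39: final_score=52 → 52
row_key=L41: final_score=NULL, provisional=68 → 68
row_key=L43: final_score=16 → 16
row_key=L55: final_score=54 → 54
row_key=L66: final_score=37 → 37
row_key=L75: final_score=27 → 27
row_key=L85: final_score=NULL, provisional=100 → 100
row_key=L90: final_score=NULL, provisional=60 → 60
row_key=L93: final_score=55 → 55
row_key=L97: final_score=NULL, provisional=51 → 51
row_key=L98: final_score=NULL, provisional=51 → 51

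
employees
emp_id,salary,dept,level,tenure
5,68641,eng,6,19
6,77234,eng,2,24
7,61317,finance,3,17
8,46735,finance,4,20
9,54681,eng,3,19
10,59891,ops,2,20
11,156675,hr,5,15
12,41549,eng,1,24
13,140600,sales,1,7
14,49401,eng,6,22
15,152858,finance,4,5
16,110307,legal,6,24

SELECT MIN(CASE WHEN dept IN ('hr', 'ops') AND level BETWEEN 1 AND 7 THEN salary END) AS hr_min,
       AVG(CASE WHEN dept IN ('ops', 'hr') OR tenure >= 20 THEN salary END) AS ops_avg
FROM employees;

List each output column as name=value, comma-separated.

hr_min=59891, ops_avg=77398.8571428571

[hr_min: dept IN ('hr', 'ops') AND level BETWEEN 1 AND 7]
emp_id=5: ✗
emp_id=6: ✗
emp_id=7: ✗
emp_id=8: ✗
emp_id=9: ✗
emp_id=10: ✓ → 59891
emp_id=11: ✓ → 156675
emp_id=12: ✗
emp_id=13: ✗
emp_id=14: ✗
emp_id=15: ✗
emp_id=16: ✗
hr_min = MIN(59891, 156675) = 59891
—
[ops_avg: dept IN ('ops', 'hr') OR tenure >= 20]
emp_id=5: ✗
emp_id=6: ✓ → 77234
emp_id=7: ✗
emp_id=8: ✓ → 46735
emp_id=9: ✗
emp_id=10: ✓ → 59891
emp_id=11: ✓ → 156675
emp_id=12: ✓ → 41549
emp_id=13: ✗
emp_id=14: ✓ → 49401
emp_id=15: ✗
emp_id=16: ✓ → 110307
ops_avg = (77234 + 46735 + 59891 + 156675 + 41549 + 49401 + 110307) / 7 = 77398.8571428571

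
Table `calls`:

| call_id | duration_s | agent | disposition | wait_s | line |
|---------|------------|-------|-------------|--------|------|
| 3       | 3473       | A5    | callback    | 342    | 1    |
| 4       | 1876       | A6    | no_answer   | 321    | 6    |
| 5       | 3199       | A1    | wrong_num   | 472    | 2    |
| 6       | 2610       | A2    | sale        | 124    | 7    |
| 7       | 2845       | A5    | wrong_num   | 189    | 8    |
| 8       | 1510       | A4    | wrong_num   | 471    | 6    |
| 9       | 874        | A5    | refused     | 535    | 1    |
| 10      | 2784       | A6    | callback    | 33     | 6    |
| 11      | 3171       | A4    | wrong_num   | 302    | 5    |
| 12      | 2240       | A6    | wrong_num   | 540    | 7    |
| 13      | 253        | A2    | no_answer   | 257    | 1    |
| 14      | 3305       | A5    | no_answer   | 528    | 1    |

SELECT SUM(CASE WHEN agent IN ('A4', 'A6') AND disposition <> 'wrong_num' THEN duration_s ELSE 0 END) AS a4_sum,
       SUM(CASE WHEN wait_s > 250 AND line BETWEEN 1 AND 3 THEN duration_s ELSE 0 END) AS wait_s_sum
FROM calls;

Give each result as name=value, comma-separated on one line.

a4_sum=4660, wait_s_sum=11104

[a4_sum: agent IN ('A4', 'A6') AND disposition <> 'wrong_num']
call_id=3: ✗
call_id=4: ✓ → 1876
call_id=5: ✗
call_id=6: ✗
call_id=7: ✗
call_id=8: ✗
call_id=9: ✗
call_id=10: ✓ → 2784
call_id=11: ✗
call_id=12: ✗
call_id=13: ✗
call_id=14: ✗
a4_sum = 1876 + 2784 = 4660
—
[wait_s_sum: wait_s > 250 AND line BETWEEN 1 AND 3]
call_id=3: ✓ → 3473
call_id=4: ✗
call_id=5: ✓ → 3199
call_id=6: ✗
call_id=7: ✗
call_id=8: ✗
call_id=9: ✓ → 874
call_id=10: ✗
call_id=11: ✗
call_id=12: ✗
call_id=13: ✓ → 253
call_id=14: ✓ → 3305
wait_s_sum = 3473 + 3199 + 874 + 253 + 3305 = 11104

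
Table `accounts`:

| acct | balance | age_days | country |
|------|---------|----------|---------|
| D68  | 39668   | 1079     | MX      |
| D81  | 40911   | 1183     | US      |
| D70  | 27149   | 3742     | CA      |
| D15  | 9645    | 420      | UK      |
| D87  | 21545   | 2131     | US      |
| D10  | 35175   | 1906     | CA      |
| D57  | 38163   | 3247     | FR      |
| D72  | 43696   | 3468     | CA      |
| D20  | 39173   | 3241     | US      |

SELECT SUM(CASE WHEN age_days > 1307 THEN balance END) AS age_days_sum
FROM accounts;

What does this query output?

204901

acct=D68: ✗
acct=D81: ✗
acct=D70: ✓ → 27149
acct=D15: ✗
acct=D87: ✓ → 21545
acct=D10: ✓ → 35175
acct=D57: ✓ → 38163
acct=D72: ✓ → 43696
acct=D20: ✓ → 39173
age_days_sum = 27149 + 21545 + 35175 + 38163 + 43696 + 39173 = 204901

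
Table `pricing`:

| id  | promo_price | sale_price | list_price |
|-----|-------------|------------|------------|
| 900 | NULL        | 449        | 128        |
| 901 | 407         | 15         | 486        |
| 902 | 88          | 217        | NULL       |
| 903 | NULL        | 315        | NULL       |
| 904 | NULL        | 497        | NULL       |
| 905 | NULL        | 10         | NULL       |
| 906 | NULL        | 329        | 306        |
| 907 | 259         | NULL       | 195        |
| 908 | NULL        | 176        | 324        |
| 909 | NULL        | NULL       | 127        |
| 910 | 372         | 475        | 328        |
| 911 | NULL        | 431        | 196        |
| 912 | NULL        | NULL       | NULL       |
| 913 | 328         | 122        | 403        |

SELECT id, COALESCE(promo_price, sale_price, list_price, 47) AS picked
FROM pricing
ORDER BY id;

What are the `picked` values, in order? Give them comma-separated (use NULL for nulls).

id=900: promo_price=NULL, sale_price=449 → 449
id=901: promo_price=407 → 407
id=902: promo_price=88 → 88
id=903: promo_price=NULL, sale_price=315 → 315
id=904: promo_price=NULL, sale_price=497 → 497
id=905: promo_price=NULL, sale_price=10 → 10
id=906: promo_price=NULL, sale_price=329 → 329
id=907: promo_price=259 → 259
id=908: promo_price=NULL, sale_price=176 → 176
id=909: promo_price=NULL, sale_price=NULL, list_price=127 → 127
id=910: promo_price=372 → 372
id=911: promo_price=NULL, sale_price=431 → 431
id=912: promo_price=NULL, sale_price=NULL, list_price=NULL, → literal 47 → 47
id=913: promo_price=328 → 328

449, 407, 88, 315, 497, 10, 329, 259, 176, 127, 372, 431, 47, 328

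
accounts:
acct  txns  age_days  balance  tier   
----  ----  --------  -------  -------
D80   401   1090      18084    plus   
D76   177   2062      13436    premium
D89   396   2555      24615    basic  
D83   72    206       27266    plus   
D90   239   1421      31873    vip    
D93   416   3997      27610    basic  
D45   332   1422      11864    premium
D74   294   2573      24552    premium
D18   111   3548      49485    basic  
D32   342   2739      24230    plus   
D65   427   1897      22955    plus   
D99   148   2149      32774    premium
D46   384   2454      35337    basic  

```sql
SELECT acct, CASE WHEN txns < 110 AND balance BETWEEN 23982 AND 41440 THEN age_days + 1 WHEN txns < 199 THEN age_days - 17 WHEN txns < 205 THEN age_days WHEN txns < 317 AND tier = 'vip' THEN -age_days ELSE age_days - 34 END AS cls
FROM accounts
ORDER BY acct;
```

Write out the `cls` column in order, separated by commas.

acct=D18: txns < 199 → 3531
acct=D32: ELSE → 2705
acct=D45: ELSE → 1388
acct=D46: ELSE → 2420
acct=D65: ELSE → 1863
acct=D74: ELSE → 2539
acct=D76: txns < 199 → 2045
acct=D80: ELSE → 1056
acct=D83: txns < 110 AND balance BETWEEN 23982 AND 41440 → 207
acct=D89: ELSE → 2521
acct=D90: txns < 317 AND tier = 'vip' → -1421
acct=D93: ELSE → 3963
acct=D99: txns < 199 → 2132

3531, 2705, 1388, 2420, 1863, 2539, 2045, 1056, 207, 2521, -1421, 3963, 2132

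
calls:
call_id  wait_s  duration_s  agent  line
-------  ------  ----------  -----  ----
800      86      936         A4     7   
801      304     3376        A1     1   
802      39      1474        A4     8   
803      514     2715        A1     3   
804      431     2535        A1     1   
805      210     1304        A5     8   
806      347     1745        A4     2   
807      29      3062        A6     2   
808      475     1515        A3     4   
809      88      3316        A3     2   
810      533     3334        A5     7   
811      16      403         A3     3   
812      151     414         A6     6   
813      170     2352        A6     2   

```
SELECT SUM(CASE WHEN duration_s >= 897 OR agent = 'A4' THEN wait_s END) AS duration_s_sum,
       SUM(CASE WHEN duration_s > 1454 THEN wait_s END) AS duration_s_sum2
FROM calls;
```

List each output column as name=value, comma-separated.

duration_s_sum=3226, duration_s_sum2=2930

[duration_s_sum: duration_s >= 897 OR agent = 'A4']
call_id=800: ✓ → 86
call_id=801: ✓ → 304
call_id=802: ✓ → 39
call_id=803: ✓ → 514
call_id=804: ✓ → 431
call_id=805: ✓ → 210
call_id=806: ✓ → 347
call_id=807: ✓ → 29
call_id=808: ✓ → 475
call_id=809: ✓ → 88
call_id=810: ✓ → 533
call_id=811: ✗
call_id=812: ✗
call_id=813: ✓ → 170
duration_s_sum = 86 + 304 + 39 + 514 + 431 + 210 + 347 + 29 + 475 + 88 + 533 + 170 = 3226
—
[duration_s_sum2: duration_s > 1454]
call_id=800: ✗
call_id=801: ✓ → 304
call_id=802: ✓ → 39
call_id=803: ✓ → 514
call_id=804: ✓ → 431
call_id=805: ✗
call_id=806: ✓ → 347
call_id=807: ✓ → 29
call_id=808: ✓ → 475
call_id=809: ✓ → 88
call_id=810: ✓ → 533
call_id=811: ✗
call_id=812: ✗
call_id=813: ✓ → 170
duration_s_sum2 = 304 + 39 + 514 + 431 + 347 + 29 + 475 + 88 + 533 + 170 = 2930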